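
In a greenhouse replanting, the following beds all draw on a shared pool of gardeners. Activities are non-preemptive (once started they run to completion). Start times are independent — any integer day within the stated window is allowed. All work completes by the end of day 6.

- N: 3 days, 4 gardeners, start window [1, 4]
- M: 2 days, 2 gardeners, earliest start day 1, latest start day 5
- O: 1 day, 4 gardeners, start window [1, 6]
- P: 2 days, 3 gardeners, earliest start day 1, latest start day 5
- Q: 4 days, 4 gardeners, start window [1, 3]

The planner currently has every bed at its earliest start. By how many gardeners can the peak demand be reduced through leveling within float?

9

Early-start peak: d1:17  d2:13  d3:8  d4:4  d5:0  d6:0 ⇒ 17.
Leveled (N@1, M@1, O@4, P@5, Q@3): d1:6  d2:6  d3:8  d4:8  d5:7  d6:7 ⇒ 8.
Reduction 17 − 8 = 9.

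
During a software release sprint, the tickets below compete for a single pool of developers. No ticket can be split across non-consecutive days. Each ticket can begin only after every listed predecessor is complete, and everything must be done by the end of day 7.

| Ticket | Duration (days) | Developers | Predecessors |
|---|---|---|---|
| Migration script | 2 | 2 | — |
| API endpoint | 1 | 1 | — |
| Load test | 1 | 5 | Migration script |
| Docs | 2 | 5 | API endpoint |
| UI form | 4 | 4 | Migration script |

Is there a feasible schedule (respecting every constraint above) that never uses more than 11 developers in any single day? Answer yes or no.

Schedule Migration script@1, API endpoint@1, Load test@3, Docs@4, UI form@3: d1:3  d2:2  d3:9  d4:9  d5:9  d6:4  d7:0 — peak 9 ≤ 11.

yes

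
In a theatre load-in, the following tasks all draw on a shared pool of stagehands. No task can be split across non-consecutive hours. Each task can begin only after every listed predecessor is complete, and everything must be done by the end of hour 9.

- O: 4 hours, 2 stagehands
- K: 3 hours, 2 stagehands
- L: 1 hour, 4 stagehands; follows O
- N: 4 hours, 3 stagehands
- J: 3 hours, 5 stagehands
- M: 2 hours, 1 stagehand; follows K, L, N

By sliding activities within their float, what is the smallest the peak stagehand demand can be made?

7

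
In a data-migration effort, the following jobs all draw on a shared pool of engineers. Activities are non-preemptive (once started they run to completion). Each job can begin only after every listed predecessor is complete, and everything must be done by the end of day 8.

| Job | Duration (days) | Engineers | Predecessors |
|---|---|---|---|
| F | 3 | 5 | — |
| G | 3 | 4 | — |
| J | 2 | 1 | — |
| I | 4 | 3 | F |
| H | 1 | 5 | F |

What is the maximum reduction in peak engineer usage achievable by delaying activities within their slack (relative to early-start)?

Early-start peak: d1:10  d2:10  d3:9  d4:8  d5:3  d6:3  d7:3  d8:0 ⇒ 10.
Leveled (F@1, G@4, J@1, I@4, H@8): d1:6  d2:6  d3:5  d4:7  d5:7  d6:7  d7:3  d8:5 ⇒ 7.
Reduction 10 − 7 = 3.

3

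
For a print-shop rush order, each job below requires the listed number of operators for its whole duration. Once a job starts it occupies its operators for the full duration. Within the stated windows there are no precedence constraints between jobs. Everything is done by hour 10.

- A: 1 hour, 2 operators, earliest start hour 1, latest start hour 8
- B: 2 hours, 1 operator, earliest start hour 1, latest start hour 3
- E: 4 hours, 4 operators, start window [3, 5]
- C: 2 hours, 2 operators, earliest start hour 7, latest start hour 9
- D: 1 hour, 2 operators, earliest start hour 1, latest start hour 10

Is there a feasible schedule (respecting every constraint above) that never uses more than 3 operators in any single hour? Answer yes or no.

no

The minimum achievable peak is 4; 3 < 4, so no feasible schedule stays within the cap.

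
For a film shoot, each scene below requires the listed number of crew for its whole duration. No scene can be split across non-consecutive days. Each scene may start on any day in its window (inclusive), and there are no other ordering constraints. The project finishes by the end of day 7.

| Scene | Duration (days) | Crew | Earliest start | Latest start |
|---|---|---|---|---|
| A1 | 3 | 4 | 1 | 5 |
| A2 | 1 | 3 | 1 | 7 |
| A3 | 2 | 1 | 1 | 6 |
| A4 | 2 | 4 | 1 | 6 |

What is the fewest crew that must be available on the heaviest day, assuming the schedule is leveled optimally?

4

Early-start (A1@1, A2@1, A3@1, A4@1) gives peak 12: d1:12  d2:9  d3:4  d4:0  d5:0  d6:0  d7:0.
Shift A2→4, A3→4, A4→6.
Schedule A1@1, A2@4, A3@4, A4@6: d1:4  d2:4  d3:4  d4:4  d5:1  d6:4  d7:4 — peak 4.
Total crew member-days = 25 over 7 days ⇒ peak ≥ ⌈25/7⌉ = 4, so 4 is optimal.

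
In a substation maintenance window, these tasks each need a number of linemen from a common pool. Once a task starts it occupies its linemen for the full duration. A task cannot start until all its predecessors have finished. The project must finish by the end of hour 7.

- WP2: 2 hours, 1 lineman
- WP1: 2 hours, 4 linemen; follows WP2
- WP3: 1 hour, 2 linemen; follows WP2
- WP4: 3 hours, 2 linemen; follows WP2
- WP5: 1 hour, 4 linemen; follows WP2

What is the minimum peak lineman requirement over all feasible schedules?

6

Early-start (WP2@1, WP1@3, WP3@3, WP4@3, WP5@3) gives peak 12: h1:1  h2:1  h3:12  h4:6  h5:2  h6:0  h7:0.
Shift WP4→4, WP5→5.
Schedule WP2@1, WP1@3, WP3@3, WP4@4, WP5@5: h1:1  h2:1  h3:6  h4:6  h5:6  h6:2  h7:0 — peak 6.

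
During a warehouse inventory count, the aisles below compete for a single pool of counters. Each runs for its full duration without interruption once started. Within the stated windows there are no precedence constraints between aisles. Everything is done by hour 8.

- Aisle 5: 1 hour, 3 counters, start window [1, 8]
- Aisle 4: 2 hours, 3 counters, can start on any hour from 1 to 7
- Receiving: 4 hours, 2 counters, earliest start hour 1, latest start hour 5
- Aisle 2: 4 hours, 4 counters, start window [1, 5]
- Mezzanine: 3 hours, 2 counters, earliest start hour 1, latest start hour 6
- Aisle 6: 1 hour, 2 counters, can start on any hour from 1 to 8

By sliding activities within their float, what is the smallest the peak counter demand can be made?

6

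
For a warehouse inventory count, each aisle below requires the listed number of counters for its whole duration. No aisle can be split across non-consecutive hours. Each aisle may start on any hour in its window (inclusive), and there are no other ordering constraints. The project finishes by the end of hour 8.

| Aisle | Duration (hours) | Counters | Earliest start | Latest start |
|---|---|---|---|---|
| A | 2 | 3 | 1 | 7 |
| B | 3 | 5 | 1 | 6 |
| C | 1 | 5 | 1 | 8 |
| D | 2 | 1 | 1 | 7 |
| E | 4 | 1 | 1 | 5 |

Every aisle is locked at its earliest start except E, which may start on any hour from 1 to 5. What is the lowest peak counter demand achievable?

E@1: h1:15  h2:10  h3:6  h4:1  h5:0  h6:0  h7:0  h8:0 → peak 15
E@2: h1:14  h2:10  h3:6  h4:1  h5:1  h6:0  h7:0  h8:0 → peak 14
E@3: h1:14  h2:9  h3:6  h4:1  h5:1  h6:1  h7:0  h8:0 → peak 14
E@4: h1:14  h2:9  h3:5  h4:1  h5:1  h6:1  h7:1  h8:0 → peak 14
E@5: h1:14  h2:9  h3:5  h4:0  h5:1  h6:1  h7:1  h8:1 → peak 14
Best is E@2, peak 14.

14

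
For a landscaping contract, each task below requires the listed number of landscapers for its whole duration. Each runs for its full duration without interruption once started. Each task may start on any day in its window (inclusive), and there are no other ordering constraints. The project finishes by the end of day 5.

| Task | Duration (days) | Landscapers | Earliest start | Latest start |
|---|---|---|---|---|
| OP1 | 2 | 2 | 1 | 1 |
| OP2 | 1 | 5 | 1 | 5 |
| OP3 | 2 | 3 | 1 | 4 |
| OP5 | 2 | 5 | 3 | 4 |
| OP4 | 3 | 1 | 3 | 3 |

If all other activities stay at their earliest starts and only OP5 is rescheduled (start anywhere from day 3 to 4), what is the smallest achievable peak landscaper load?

OP5@3: d1:10  d2:5  d3:6  d4:6  d5:1 → peak 10
OP5@4: d1:10  d2:5  d3:1  d4:6  d5:6 → peak 10
Best is OP5@3, peak 10.

10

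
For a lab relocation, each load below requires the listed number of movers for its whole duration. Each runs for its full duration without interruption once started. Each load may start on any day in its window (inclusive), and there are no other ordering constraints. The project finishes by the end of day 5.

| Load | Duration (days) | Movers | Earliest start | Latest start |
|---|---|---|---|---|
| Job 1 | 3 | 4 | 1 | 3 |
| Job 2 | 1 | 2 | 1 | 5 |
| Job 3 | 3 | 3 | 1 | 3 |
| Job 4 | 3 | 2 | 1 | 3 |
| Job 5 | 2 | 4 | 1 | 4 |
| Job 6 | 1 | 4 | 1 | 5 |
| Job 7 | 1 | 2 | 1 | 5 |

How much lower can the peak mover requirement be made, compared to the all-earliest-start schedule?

Early-start peak: d1:21  d2:13  d3:9  d4:0  d5:0 ⇒ 21.
Leveled (Job 1@1, Job 2@1, Job 3@1, Job 4@2, Job 5@4, Job 6@5, Job 7@4): d1:9  d2:9  d3:9  d4:8  d5:8 ⇒ 9.
Reduction 21 − 9 = 12.

12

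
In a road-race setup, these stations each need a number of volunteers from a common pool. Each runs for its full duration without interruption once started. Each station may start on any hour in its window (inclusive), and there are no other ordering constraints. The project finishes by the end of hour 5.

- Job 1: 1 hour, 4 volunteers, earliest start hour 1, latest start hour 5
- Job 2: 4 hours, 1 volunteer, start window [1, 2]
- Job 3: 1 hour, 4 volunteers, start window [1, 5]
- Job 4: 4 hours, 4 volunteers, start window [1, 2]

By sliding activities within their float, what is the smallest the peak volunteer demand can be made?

8

Early-start (Job 1@1, Job 2@1, Job 3@1, Job 4@1) gives peak 13: h1:13  h2:5  h3:5  h4:5  h5:0.
Shift Job 3→5, Job 4→2.
Schedule Job 1@1, Job 2@1, Job 3@5, Job 4@2: h1:5  h2:5  h3:5  h4:5  h5:8 — peak 8.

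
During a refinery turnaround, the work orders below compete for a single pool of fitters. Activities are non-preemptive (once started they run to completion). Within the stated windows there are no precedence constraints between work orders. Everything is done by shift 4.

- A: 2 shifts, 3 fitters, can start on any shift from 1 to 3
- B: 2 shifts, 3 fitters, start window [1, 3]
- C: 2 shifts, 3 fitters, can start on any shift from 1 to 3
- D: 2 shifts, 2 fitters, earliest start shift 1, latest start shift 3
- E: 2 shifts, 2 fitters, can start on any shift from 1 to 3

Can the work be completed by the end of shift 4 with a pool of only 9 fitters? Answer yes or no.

yes

Schedule A@1, B@1, C@3, D@3, E@3: s1:6  s2:6  s3:7  s4:7 — peak 7 ≤ 9.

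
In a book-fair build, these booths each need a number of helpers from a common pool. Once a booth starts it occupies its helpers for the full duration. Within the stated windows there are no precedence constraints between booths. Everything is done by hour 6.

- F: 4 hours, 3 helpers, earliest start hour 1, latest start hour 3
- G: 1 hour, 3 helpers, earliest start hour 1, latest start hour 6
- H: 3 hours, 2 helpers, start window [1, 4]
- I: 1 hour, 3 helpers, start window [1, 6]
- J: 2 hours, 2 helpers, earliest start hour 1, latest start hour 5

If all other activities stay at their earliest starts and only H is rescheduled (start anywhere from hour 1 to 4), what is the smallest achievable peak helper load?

H@1: h1:13  h2:7  h3:5  h4:3  h5:0  h6:0 → peak 13
H@2: h1:11  h2:7  h3:5  h4:5  h5:0  h6:0 → peak 11
H@3: h1:11  h2:5  h3:5  h4:5  h5:2  h6:0 → peak 11
H@4: h1:11  h2:5  h3:3  h4:5  h5:2  h6:2 → peak 11
Best is H@2, peak 11.

11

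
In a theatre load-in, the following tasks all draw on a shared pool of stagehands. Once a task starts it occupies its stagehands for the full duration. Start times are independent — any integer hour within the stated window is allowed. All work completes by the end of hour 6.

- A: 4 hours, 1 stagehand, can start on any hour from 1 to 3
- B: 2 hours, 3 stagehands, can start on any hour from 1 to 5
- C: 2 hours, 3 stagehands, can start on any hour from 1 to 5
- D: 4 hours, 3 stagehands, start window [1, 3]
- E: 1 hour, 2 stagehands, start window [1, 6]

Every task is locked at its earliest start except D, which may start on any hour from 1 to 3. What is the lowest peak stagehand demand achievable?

D@1: h1:12  h2:10  h3:4  h4:4  h5:0  h6:0 → peak 12
D@2: h1:9  h2:10  h3:4  h4:4  h5:3  h6:0 → peak 10
D@3: h1:9  h2:7  h3:4  h4:4  h5:3  h6:3 → peak 9
Best is D@3, peak 9.

9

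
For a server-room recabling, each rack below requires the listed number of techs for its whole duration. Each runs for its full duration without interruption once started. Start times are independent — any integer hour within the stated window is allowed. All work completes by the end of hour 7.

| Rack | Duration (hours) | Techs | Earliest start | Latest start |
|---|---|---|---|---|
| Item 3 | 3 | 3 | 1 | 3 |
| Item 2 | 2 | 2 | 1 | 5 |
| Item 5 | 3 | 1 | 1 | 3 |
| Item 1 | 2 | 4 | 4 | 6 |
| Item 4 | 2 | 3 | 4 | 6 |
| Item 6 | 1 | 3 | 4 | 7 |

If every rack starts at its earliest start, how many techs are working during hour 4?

At early start, hour 4 has: Item 1, Item 4, Item 6.
Demand: 4 + 3 + 3 = 10.

10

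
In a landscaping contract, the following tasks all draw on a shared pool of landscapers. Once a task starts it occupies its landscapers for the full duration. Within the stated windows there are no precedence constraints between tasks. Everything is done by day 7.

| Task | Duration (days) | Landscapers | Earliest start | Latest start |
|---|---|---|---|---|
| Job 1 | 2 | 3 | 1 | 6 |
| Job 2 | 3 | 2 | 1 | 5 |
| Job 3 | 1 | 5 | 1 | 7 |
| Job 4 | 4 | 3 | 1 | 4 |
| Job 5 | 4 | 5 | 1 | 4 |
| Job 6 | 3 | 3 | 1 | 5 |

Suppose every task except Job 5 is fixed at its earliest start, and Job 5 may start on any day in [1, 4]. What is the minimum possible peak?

16

Job 5@1: d1:21  d2:16  d3:13  d4:8  d5:0  d6:0  d7:0 → peak 21
Job 5@2: d1:16  d2:16  d3:13  d4:8  d5:5  d6:0  d7:0 → peak 16
Job 5@3: d1:16  d2:11  d3:13  d4:8  d5:5  d6:5  d7:0 → peak 16
Job 5@4: d1:16  d2:11  d3:8  d4:8  d5:5  d6:5  d7:5 → peak 16
Best is Job 5@2, peak 16.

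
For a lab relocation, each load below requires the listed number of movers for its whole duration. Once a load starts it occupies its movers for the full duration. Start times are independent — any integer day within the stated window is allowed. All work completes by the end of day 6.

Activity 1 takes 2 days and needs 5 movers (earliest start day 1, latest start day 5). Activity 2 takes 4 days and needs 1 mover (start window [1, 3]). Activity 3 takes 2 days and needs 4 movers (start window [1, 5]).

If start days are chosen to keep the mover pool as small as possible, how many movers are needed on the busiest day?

5

Early-start (Activity 1@1, Activity 2@1, Activity 3@1) gives peak 10: d1:10  d2:10  d3:1  d4:1  d5:0  d6:0.
Shift Activity 2→3, Activity 3→3.
Schedule Activity 1@1, Activity 2@3, Activity 3@3: d1:5  d2:5  d3:5  d4:5  d5:1  d6:1 — peak 5.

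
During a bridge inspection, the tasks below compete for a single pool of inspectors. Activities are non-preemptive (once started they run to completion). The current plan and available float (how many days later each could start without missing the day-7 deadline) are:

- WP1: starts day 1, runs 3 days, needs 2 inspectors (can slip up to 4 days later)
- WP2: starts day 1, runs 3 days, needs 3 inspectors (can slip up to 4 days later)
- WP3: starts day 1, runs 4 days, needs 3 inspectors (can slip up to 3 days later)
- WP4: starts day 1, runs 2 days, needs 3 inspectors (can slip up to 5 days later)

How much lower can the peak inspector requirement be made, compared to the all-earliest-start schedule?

Early-start peak: d1:11  d2:11  d3:8  d4:3  d5:0  d6:0  d7:0 ⇒ 11.
Leveled (WP1@1, WP2@1, WP3@4, WP4@4): d1:5  d2:5  d3:5  d4:6  d5:6  d6:3  d7:3 ⇒ 6.
Reduction 11 − 6 = 5.

5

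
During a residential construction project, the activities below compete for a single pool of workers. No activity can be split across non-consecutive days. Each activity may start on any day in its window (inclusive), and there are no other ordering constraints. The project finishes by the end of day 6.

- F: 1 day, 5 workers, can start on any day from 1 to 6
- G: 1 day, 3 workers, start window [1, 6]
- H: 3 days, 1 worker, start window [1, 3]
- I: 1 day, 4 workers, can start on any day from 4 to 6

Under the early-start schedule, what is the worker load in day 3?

1

At early start, day 3 has: H.
Demand: 1 = 1.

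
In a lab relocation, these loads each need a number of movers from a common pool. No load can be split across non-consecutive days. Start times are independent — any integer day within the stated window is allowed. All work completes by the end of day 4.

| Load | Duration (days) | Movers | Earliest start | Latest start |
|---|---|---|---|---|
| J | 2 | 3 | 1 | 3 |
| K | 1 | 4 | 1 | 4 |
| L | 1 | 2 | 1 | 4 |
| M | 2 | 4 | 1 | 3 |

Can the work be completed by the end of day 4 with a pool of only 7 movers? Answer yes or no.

yes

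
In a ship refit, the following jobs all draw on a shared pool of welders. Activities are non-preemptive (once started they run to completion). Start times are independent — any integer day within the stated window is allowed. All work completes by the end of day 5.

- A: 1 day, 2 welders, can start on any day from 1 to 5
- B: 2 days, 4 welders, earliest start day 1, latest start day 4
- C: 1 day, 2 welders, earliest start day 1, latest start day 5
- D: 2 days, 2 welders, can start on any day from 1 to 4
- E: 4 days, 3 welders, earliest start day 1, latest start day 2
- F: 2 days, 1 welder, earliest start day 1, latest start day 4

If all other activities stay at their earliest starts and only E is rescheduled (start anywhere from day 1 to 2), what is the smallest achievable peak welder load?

11

E@1: d1:14  d2:10  d3:3  d4:3  d5:0 → peak 14
E@2: d1:11  d2:10  d3:3  d4:3  d5:3 → peak 11
Best is E@2, peak 11.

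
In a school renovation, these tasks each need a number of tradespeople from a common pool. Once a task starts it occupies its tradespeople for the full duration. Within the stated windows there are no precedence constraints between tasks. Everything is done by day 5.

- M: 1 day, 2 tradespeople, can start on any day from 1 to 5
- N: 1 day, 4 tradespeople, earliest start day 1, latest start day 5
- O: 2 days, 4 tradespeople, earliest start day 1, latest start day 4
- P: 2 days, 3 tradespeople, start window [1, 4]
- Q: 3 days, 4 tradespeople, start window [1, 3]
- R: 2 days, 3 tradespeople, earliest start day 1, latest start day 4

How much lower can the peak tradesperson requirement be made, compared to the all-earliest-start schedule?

12

Early-start peak: d1:20  d2:14  d3:4  d4:0  d5:0 ⇒ 20.
Leveled (M@1, N@3, O@4, P@1, Q@3, R@1): d1:8  d2:6  d3:8  d4:8  d5:8 ⇒ 8.
Reduction 20 − 8 = 12.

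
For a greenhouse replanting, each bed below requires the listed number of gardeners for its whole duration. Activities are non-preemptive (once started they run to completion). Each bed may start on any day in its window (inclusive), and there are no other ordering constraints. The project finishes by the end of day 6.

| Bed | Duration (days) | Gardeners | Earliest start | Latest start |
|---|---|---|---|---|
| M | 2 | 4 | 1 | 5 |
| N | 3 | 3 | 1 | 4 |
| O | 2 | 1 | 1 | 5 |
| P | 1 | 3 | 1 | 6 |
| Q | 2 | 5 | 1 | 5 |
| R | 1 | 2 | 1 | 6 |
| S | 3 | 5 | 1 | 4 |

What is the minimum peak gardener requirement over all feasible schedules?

9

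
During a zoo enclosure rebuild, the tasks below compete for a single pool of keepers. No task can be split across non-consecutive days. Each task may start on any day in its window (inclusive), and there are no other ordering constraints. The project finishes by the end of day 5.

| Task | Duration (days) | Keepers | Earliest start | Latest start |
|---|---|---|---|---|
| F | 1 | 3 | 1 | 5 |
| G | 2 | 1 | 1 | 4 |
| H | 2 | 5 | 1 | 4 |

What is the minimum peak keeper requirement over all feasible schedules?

Early-start (F@1, G@1, H@1) gives peak 9: d1:9  d2:6  d3:0  d4:0  d5:0.
Shift H→3.
Schedule F@1, G@1, H@3: d1:4  d2:1  d3:5  d4:5  d5:0 — peak 5.

5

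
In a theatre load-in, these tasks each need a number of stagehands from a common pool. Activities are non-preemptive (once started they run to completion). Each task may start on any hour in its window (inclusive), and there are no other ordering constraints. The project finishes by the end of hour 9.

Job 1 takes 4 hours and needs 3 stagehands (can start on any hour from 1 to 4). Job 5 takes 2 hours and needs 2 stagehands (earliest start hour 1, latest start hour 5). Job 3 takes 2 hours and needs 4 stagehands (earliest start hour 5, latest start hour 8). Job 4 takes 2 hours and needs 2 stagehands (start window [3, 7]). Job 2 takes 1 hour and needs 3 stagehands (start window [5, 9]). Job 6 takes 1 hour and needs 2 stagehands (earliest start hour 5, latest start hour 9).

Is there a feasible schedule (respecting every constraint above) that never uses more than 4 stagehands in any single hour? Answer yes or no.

no

The minimum achievable peak is 5; 4 < 5, so no feasible schedule stays within the cap.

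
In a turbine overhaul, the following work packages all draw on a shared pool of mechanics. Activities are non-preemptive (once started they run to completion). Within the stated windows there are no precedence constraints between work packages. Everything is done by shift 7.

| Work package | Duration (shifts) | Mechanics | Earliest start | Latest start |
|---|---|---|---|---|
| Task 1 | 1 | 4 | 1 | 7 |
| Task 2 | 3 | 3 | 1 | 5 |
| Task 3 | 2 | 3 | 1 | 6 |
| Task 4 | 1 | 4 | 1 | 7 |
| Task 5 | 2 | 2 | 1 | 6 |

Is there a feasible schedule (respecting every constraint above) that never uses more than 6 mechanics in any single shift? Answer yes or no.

yes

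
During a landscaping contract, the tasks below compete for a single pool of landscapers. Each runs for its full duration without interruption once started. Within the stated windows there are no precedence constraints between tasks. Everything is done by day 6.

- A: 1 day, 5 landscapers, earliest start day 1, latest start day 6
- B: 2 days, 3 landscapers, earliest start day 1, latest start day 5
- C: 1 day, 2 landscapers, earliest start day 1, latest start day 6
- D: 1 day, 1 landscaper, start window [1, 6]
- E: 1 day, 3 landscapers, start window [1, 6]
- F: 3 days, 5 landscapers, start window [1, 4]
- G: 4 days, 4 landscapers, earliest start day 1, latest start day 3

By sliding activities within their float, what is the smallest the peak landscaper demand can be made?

9

Early-start (A@1, B@1, C@1, D@1, E@1, F@1, G@1) gives peak 23: d1:23  d2:12  d3:9  d4:4  d5:0  d6:0.
Shift C→2, E→2, F→3, G→3.
Schedule A@1, B@1, C@2, D@1, E@2, F@3, G@3: d1:9  d2:8  d3:9  d4:9  d5:9  d6:4 — peak 9.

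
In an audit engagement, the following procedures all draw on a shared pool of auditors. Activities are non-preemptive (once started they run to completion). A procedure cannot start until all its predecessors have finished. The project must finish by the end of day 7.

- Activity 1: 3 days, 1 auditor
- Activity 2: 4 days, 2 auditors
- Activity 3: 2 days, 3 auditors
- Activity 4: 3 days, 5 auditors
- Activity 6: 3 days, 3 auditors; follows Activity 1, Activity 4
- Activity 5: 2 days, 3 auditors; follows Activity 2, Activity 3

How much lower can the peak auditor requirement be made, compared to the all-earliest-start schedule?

3

Early-start peak: d1:11  d2:11  d3:8  d4:5  d5:6  d6:6  d7:0 ⇒ 11.
Leveled (Activity 1@1, Activity 2@1, Activity 3@4, Activity 4@1, Activity 6@4, Activity 5@6): d1:8  d2:8  d3:8  d4:8  d5:6  d6:6  d7:3 ⇒ 8.
Reduction 11 − 8 = 3.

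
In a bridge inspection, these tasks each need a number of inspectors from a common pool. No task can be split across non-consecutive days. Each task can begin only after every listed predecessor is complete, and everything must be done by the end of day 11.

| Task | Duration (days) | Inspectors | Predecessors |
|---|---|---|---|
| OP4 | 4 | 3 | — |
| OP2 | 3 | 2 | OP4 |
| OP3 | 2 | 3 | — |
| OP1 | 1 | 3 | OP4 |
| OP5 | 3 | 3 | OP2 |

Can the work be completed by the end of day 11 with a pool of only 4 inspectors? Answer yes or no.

The minimum achievable peak is 5; 4 < 5, so no feasible schedule stays within the cap.

no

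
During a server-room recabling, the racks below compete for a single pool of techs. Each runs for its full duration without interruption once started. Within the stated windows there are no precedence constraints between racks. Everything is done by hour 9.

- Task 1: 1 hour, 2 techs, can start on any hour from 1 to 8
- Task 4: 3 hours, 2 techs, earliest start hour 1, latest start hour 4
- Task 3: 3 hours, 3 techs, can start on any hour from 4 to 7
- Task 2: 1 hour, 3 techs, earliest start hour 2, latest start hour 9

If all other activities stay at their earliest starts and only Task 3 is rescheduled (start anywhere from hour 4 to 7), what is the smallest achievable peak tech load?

5

Task 3@4: h1:4  h2:5  h3:2  h4:3  h5:3  h6:3  h7:0  h8:0  h9:0 → peak 5
Task 3@5: h1:4  h2:5  h3:2  h4:0  h5:3  h6:3  h7:3  h8:0  h9:0 → peak 5
Task 3@6: h1:4  h2:5  h3:2  h4:0  h5:0  h6:3  h7:3  h8:3  h9:0 → peak 5
Task 3@7: h1:4  h2:5  h3:2  h4:0  h5:0  h6:0  h7:3  h8:3  h9:3 → peak 5
Best is Task 3@4, peak 5.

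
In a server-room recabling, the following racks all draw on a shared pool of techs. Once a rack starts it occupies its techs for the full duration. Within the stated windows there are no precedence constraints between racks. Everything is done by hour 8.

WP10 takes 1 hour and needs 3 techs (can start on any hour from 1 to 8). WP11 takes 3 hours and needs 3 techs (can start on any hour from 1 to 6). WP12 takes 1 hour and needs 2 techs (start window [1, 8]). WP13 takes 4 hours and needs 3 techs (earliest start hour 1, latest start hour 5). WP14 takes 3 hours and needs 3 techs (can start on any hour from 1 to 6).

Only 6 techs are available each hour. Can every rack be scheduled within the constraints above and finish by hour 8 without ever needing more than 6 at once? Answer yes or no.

Schedule WP10@1, WP11@1, WP12@2, WP13@3, WP14@4: h1:6  h2:5  h3:6  h4:6  h5:6  h6:6  h7:0  h8:0 — peak 6 ≤ 6.

yes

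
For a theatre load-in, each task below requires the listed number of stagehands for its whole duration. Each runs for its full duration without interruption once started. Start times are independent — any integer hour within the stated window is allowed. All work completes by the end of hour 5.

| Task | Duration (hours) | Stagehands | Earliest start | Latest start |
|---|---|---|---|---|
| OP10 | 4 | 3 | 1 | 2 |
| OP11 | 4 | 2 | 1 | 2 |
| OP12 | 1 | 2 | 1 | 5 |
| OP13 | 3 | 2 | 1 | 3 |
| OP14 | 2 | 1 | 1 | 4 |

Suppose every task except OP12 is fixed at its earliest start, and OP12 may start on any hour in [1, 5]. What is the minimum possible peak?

OP12@1: h1:10  h2:8  h3:7  h4:5  h5:0 → peak 10
OP12@2: h1:8  h2:10  h3:7  h4:5  h5:0 → peak 10
OP12@3: h1:8  h2:8  h3:9  h4:5  h5:0 → peak 9
OP12@4: h1:8  h2:8  h3:7  h4:7  h5:0 → peak 8
OP12@5: h1:8  h2:8  h3:7  h4:5  h5:2 → peak 8
Best is OP12@4, peak 8.

8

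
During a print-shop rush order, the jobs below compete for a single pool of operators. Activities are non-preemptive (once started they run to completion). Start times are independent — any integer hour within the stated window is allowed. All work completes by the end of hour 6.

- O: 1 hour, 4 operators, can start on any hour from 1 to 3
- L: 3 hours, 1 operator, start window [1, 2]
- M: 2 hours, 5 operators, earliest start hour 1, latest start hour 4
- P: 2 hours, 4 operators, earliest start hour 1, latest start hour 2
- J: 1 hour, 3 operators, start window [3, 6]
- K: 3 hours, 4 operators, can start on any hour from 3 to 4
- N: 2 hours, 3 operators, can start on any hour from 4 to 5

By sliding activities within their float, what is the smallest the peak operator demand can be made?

Early-start (O@1, L@1, M@1, P@1, J@3, K@3, N@4) gives peak 14: h1:14  h2:10  h3:8  h4:7  h5:7  h6:0.
Shift M→3, K→4, N→5.
Schedule O@1, L@1, M@3, P@1, J@3, K@4, N@5: h1:9  h2:5  h3:9  h4:9  h5:7  h6:7 — peak 9.

9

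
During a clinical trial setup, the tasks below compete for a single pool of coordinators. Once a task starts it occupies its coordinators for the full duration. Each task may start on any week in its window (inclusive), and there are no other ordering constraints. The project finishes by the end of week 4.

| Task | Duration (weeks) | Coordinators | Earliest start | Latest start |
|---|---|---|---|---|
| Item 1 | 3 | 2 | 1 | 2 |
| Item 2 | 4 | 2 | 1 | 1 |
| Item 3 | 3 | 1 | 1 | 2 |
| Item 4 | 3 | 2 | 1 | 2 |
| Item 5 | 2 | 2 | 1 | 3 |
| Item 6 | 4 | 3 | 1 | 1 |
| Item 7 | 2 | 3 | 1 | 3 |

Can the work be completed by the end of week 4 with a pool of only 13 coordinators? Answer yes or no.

yes

Schedule Item 1@1, Item 2@1, Item 3@1, Item 4@1, Item 5@1, Item 6@1, Item 7@3: w1:12  w2:12  w3:13  w4:8 — peak 13 ≤ 13.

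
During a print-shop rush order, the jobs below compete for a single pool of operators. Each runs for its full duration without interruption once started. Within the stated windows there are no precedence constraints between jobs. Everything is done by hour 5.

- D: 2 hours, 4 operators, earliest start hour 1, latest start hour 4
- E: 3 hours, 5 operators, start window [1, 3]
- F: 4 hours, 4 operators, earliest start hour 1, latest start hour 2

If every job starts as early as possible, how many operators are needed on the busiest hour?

13

Early-start schedule: D@1, E@1, F@1.
Load per hour: hour 1: 13, hour 2: 13, hour 3: 9, hour 4: 4, hour 5: 0.
Peak is 13.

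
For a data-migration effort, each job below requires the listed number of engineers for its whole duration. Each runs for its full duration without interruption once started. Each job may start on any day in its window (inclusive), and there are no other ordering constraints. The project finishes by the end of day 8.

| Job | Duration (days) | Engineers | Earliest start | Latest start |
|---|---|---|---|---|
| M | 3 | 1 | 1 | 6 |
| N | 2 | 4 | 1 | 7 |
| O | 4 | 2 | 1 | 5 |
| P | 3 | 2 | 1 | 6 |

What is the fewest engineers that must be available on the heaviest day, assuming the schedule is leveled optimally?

Early-start (M@1, N@1, O@1, P@1) gives peak 9: d1:9  d2:9  d3:5  d4:2  d5:0  d6:0  d7:0  d8:0.
Shift N→7, P→4.
Schedule M@1, N@7, O@1, P@4: d1:3  d2:3  d3:3  d4:4  d5:2  d6:2  d7:4  d8:4 — peak 4.
Total engineer-days = 25 over 8 days ⇒ peak ≥ ⌈25/8⌉ = 4, so 4 is optimal.

4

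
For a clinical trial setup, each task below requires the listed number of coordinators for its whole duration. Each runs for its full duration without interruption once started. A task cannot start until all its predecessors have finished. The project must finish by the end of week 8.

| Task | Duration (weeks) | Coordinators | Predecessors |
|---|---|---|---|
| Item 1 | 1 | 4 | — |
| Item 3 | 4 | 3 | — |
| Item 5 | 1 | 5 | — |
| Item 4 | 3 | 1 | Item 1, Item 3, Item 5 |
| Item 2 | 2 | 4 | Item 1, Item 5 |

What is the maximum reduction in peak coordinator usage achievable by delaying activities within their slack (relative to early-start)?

Early-start peak: w1:12  w2:7  w3:7  w4:3  w5:1  w6:1  w7:1  w8:0 ⇒ 12.
Leveled (Item 1@1, Item 3@1, Item 5@5, Item 4@6, Item 2@6): w1:7  w2:3  w3:3  w4:3  w5:5  w6:5  w7:5  w8:1 ⇒ 7.
Reduction 12 − 7 = 5.

5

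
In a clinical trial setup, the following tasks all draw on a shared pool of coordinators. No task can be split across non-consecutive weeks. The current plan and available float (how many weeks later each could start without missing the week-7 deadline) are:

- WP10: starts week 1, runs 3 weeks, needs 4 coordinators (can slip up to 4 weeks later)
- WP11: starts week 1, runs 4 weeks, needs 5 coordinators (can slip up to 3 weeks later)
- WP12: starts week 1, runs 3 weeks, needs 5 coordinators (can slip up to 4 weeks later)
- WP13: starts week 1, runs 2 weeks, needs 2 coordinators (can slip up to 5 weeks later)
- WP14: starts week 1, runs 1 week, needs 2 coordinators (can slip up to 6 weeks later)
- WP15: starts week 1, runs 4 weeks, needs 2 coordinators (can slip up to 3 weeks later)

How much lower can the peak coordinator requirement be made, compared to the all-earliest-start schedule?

11

Early-start peak: w1:20  w2:18  w3:16  w4:7  w5:0  w6:0  w7:0 ⇒ 20.
Leveled (WP10@1, WP11@1, WP12@5, WP13@4, WP14@6, WP15@4): w1:9  w2:9  w3:9  w4:9  w5:9  w6:9  w7:7 ⇒ 9.
Reduction 20 − 9 = 11.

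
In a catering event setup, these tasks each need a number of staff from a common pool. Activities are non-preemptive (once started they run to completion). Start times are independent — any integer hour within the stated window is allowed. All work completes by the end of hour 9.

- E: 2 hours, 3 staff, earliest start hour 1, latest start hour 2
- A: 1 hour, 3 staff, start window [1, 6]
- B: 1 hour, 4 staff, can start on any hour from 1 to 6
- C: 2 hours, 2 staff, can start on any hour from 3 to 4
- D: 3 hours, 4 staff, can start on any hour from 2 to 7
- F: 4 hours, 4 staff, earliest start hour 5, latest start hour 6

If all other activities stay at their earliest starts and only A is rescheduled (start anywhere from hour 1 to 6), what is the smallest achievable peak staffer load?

A@1: h1:10  h2:7  h3:6  h4:6  h5:4  h6:4  h7:4  h8:4  h9:0 → peak 10
A@2: h1:7  h2:10  h3:6  h4:6  h5:4  h6:4  h7:4  h8:4  h9:0 → peak 10
A@3: h1:7  h2:7  h3:9  h4:6  h5:4  h6:4  h7:4  h8:4  h9:0 → peak 9
A@4: h1:7  h2:7  h3:6  h4:9  h5:4  h6:4  h7:4  h8:4  h9:0 → peak 9
A@5: h1:7  h2:7  h3:6  h4:6  h5:7  h6:4  h7:4  h8:4  h9:0 → peak 7
A@6: h1:7  h2:7  h3:6  h4:6  h5:4  h6:7  h7:4  h8:4  h9:0 → peak 7
Best is A@5, peak 7.

7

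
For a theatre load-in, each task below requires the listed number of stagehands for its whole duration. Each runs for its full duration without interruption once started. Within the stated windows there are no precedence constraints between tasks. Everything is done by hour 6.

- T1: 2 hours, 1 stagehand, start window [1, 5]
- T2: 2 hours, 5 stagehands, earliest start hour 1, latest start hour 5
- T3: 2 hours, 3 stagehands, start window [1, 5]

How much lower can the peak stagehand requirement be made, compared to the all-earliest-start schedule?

4

Early-start peak: h1:9  h2:9  h3:0  h4:0  h5:0  h6:0 ⇒ 9.
Leveled (T1@1, T2@3, T3@1): h1:4  h2:4  h3:5  h4:5  h5:0  h6:0 ⇒ 5.
Reduction 9 − 5 = 4.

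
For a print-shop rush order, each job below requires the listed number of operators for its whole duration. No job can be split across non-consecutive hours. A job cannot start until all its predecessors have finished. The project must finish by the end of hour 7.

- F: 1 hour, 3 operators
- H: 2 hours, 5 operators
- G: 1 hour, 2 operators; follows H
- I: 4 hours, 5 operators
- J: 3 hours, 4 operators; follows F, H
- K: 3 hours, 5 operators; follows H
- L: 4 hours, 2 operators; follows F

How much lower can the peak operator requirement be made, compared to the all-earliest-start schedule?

7

Early-start peak: h1:13  h2:12  h3:18  h4:16  h5:11  h6:0  h7:0 ⇒ 18.
Leveled (F@1, H@2, G@4, I@1, J@5, K@5, L@4): h1:8  h2:10  h3:10  h4:9  h5:11  h6:11  h7:11 ⇒ 11.
Reduction 18 − 11 = 7.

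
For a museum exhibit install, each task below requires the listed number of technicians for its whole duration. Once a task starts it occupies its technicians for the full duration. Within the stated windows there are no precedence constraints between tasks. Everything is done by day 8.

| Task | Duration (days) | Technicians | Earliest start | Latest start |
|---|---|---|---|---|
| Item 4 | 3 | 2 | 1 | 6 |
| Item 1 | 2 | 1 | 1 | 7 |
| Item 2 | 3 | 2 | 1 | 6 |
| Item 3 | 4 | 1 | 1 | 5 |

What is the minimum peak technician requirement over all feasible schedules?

3

Early-start (Item 4@1, Item 1@1, Item 2@1, Item 3@1) gives peak 6: d1:6  d2:6  d3:5  d4:1  d5:0  d6:0  d7:0  d8:0.
Shift Item 2→4, Item 3→3.
Schedule Item 4@1, Item 1@1, Item 2@4, Item 3@3: d1:3  d2:3  d3:3  d4:3  d5:3  d6:3  d7:0  d8:0 — peak 3.
Total technician-days = 18 over 8 days ⇒ peak ≥ ⌈18/8⌉ = 3, so 3 is optimal.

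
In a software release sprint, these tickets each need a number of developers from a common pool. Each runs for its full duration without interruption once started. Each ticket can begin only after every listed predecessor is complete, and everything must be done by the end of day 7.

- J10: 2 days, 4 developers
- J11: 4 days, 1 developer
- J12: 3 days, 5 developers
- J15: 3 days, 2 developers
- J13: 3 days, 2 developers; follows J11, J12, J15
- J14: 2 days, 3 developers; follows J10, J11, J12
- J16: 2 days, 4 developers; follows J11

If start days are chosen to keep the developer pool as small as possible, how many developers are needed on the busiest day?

Early-start (J10@1, J11@1, J12@1, J15@1, J13@5, J14@5, J16@5) gives peak 12: d1:12  d2:12  d3:8  d4:1  d5:9  d6:9  d7:2.
Shift J10→4, J14→6, J16→6.
Schedule J10@4, J11@1, J12@1, J15@1, J13@5, J14@6, J16@6: d1:8  d2:8  d3:8  d4:5  d5:6  d6:9  d7:9 — peak 9.

9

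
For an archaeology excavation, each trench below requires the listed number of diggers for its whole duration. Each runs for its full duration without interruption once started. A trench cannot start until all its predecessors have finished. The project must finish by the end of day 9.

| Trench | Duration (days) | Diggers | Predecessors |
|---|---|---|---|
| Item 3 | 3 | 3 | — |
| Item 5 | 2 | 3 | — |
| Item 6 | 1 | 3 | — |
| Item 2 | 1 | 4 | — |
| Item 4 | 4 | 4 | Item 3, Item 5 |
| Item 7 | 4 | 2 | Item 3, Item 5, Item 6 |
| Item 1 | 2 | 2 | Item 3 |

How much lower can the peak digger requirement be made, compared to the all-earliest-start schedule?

Early-start peak: d1:13  d2:6  d3:3  d4:8  d5:8  d6:6  d7:6  d8:0  d9:0 ⇒ 13.
Leveled (Item 3@1, Item 5@1, Item 6@3, Item 2@4, Item 4@5, Item 7@4, Item 1@8): d1:6  d2:6  d3:6  d4:6  d5:6  d6:6  d7:6  d8:6  d9:2 ⇒ 6.
Reduction 13 − 6 = 7.

7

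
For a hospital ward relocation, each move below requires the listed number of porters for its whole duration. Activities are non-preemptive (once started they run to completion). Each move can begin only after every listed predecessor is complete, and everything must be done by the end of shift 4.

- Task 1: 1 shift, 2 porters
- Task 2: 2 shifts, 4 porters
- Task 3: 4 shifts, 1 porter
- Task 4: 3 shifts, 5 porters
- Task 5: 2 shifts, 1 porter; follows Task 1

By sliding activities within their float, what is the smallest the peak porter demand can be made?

Early-start (Task 1@1, Task 2@1, Task 3@1, Task 4@1, Task 5@2) gives peak 12: s1:12  s2:11  s3:7  s4:1.
Shift Task 4→2, Task 5→3.
Schedule Task 1@1, Task 2@1, Task 3@1, Task 4@2, Task 5@3: s1:7  s2:10  s3:7  s4:7 — peak 10.
No arrangement of the 18 feasible schedules does better.

10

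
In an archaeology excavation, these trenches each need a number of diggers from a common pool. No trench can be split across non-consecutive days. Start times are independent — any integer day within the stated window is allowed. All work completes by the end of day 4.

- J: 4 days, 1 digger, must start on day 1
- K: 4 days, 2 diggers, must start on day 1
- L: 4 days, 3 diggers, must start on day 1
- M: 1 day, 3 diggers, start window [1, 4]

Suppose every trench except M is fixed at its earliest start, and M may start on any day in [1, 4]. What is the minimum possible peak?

9

M@1: d1:9  d2:6  d3:6  d4:6 → peak 9
M@2: d1:6  d2:9  d3:6  d4:6 → peak 9
M@3: d1:6  d2:6  d3:9  d4:6 → peak 9
M@4: d1:6  d2:6  d3:6  d4:9 → peak 9
Best is M@1, peak 9.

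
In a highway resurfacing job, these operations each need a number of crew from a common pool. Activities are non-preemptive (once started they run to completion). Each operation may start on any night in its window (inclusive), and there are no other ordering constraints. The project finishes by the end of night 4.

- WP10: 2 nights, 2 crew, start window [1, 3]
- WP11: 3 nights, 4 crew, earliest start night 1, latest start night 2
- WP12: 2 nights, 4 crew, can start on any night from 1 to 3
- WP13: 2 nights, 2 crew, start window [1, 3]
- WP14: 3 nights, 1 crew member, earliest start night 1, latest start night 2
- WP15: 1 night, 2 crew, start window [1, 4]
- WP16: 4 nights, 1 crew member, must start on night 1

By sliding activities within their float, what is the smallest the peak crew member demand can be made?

Early-start (WP10@1, WP11@1, WP12@1, WP13@1, WP14@1, WP15@1, WP16@1) gives peak 16: n1:16  n2:14  n3:6  n4:1.
Shift WP12→3, WP15→4.
Schedule WP10@1, WP11@1, WP12@3, WP13@1, WP14@1, WP15@4, WP16@1: n1:10  n2:10  n3:10  n4:7 — peak 10.
Total crew member-nights = 37 over 4 nights ⇒ peak ≥ ⌈37/4⌉ = 10, so 10 is optimal.

10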